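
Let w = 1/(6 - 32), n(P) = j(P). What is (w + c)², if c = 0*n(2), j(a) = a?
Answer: 1/676 ≈ 0.0014793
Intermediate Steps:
n(P) = P
w = -1/26 (w = 1/(-26) = -1/26 ≈ -0.038462)
c = 0 (c = 0*2 = 0)
(w + c)² = (-1/26 + 0)² = (-1/26)² = 1/676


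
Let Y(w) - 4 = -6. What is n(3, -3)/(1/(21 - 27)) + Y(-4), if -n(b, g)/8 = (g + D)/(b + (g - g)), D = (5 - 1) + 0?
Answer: 14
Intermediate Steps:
D = 4 (D = 4 + 0 = 4)
Y(w) = -2 (Y(w) = 4 - 6 = -2)
n(b, g) = -8*(4 + g)/b (n(b, g) = -8*(g + 4)/(b + (g - g)) = -8*(4 + g)/(b + 0) = -8*(4 + g)/b)
n(3, -3)/(1/(21 - 27)) + Y(-4) = (8*(-4 - 1*(-3))/3)/(1/(21 - 27)) - 2 = (8*(⅓)*(-4 + 3))/(1/(-6)) - 2 = (8*(⅓)*(-1))/(-⅙) - 2 = -8/3*(-6) - 2 = 16 - 2 = 14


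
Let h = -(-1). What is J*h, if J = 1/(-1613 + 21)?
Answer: -1/1592 ≈ -0.00062814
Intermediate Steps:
h = 1 (h = -1*(-1) = 1)
J = -1/1592 (J = 1/(-1592) = -1/1592 ≈ -0.00062814)
J*h = -1/1592*1 = -1/1592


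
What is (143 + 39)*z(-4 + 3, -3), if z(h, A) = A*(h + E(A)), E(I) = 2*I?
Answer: 3822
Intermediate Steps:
z(h, A) = A*(h + 2*A)
(143 + 39)*z(-4 + 3, -3) = (143 + 39)*(-3*((-4 + 3) + 2*(-3))) = 182*(-3*(-1 - 6)) = 182*(-3*(-7)) = 182*21 = 3822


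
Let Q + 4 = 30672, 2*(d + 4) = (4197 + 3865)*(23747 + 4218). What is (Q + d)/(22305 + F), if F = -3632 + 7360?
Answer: 112757579/26033 ≈ 4331.3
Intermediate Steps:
d = 112726911 (d = -4 + ((4197 + 3865)*(23747 + 4218))/2 = -4 + (8062*27965)/2 = -4 + (½)*225453830 = -4 + 112726915 = 112726911)
Q = 30668 (Q = -4 + 30672 = 30668)
F = 3728
(Q + d)/(22305 + F) = (30668 + 112726911)/(22305 + 3728) = 112757579/26033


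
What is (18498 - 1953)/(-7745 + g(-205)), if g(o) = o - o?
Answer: -3309/1549 ≈ -2.1362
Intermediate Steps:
g(o) = 0
(18498 - 1953)/(-7745 + g(-205)) = (18498 - 1953)/(-7745 + 0) = 16545/(-7745) = 16545*(-1/7745) = -3309/1549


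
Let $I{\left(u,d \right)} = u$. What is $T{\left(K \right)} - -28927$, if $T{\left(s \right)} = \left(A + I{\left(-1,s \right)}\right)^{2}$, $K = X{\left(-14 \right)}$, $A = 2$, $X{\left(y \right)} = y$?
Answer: $28928$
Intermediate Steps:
$K = -14$
$T{\left(s \right)} = 1$ ($T{\left(s \right)} = \left(2 - 1\right)^{2} = 1^{2} = 1$)
$T{\left(K \right)} - -28927 = 1 - -28927 = 1 + 28927 = 28928$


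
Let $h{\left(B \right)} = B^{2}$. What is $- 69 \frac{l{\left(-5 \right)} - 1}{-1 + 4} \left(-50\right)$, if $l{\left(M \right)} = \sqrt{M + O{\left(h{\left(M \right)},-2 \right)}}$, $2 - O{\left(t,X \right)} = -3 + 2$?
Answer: $-1150 + 1150 i \sqrt{2} \approx -1150.0 + 1626.3 i$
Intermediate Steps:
$O{\left(t,X \right)} = 3$ ($O{\left(t,X \right)} = 2 - \left(-3 + 2\right) = 2 - -1 = 2 + 1 = 3$)
$l{\left(M \right)} = \sqrt{3 + M}$ ($l{\left(M \right)} = \sqrt{M + 3} = \sqrt{3 + M}$)
$- 69 \frac{l{\left(-5 \right)} - 1}{-1 + 4} \left(-50\right) = - 69 \frac{\sqrt{3 - 5} - 1}{-1 + 4} \left(-50\right) = - 69 \frac{\sqrt{-2} - 1}{3} \left(-50\right) = - 69 \frac{i \sqrt{2} - 1}{3} \left(-50\right) = - 69 \frac{-1 + i \sqrt{2}}{3} \left(-50\right) = - 69 \left(- \frac{1}{3} + \frac{i \sqrt{2}}{3}\right) \left(-50\right) = \left(23 - 23 i \sqrt{2}\right) \left(-50\right) = -1150 + 1150 i \sqrt{2}$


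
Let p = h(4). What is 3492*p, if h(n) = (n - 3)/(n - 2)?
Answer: 1746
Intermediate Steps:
h(n) = (-3 + n)/(-2 + n)
p = ½ (p = (-3 + 4)/(-2 + 4) = 1/2 = (½)*1 = ½ ≈ 0.50000)
3492*p = 3492*(½) = 1746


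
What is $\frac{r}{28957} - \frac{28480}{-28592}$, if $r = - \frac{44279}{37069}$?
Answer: $\frac{1910585392167}{1918178367971} \approx 0.99604$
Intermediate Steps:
$r = - \frac{44279}{37069}$ ($r = \left(-44279\right) \frac{1}{37069} = - \frac{44279}{37069} \approx -1.1945$)
$\frac{r}{28957} - \frac{28480}{-28592} = - \frac{44279}{37069 \cdot 28957} - \frac{28480}{-28592} = \left(- \frac{44279}{37069}\right) \frac{1}{28957} - - \frac{1780}{1787} = - \frac{44279}{1073407033} + \frac{1780}{1787} = \frac{1910585392167}{1918178367971}$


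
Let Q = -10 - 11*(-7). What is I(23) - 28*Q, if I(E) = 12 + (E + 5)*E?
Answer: -1220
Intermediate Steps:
I(E) = 12 + E*(5 + E) (I(E) = 12 + (5 + E)*E = 12 + E*(5 + E))
Q = 67 (Q = -10 + 77 = 67)
I(23) - 28*Q = (12 + 23² + 5*23) - 28*67 = (12 + 529 + 115) - 1876 = 656 - 1876 = -1220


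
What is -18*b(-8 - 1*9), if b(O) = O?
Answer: 306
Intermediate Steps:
-18*b(-8 - 1*9) = -18*(-8 - 1*9) = -18*(-8 - 9) = -18*(-17) = 306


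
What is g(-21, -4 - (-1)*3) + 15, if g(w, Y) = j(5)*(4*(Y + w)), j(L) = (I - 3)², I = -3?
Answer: -3153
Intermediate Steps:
j(L) = 36 (j(L) = (-3 - 3)² = (-6)² = 36)
g(w, Y) = 144*Y + 144*w (g(w, Y) = 36*(4*(Y + w)) = 36*(4*Y + 4*w) = 144*Y + 144*w)
g(-21, -4 - (-1)*3) + 15 = (144*(-4 - (-1)*3) + 144*(-21)) + 15 = (144*(-4 - 1*(-3)) - 3024) + 15 = (144*(-4 + 3) - 3024) + 15 = (144*(-1) - 3024) + 15 = (-144 - 3024) + 15 = -3168 + 15 = -3153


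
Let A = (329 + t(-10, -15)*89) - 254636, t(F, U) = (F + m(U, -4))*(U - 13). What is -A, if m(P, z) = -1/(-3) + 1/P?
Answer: 3450773/15 ≈ 2.3005e+5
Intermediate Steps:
m(P, z) = ⅓ + 1/P (m(P, z) = -1*(-⅓) + 1/P = ⅓ + 1/P)
t(F, U) = (-13 + U)*(F + (3 + U)/(3*U)) (t(F, U) = (F + (3 + U)/(3*U))*(U - 13) = (F + (3 + U)/(3*U))*(-13 + U) = (-13 + U)*(F + (3 + U)/(3*U)))
A = -3450773/15 (A = (329 + (-10/3 - 13*(-10) - 13/(-15) + (⅓)*(-15) - 10*(-15))*89) - 254636 = (329 + (-10/3 + 130 - 13*(-1/15) - 5 + 150)*89) - 254636 = (329 + (-10/3 + 130 + 13/15 - 5 + 150)*89) - 254636 = (329 + (4088/15)*89) - 254636 = (329 + 363832/15) - 254636 = 368767/15 - 254636 = -3450773/15 ≈ -2.3005e+5)
-A = -1*(-3450773/15) = 3450773/15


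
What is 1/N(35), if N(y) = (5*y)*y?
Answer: 1/6125 ≈ 0.00016327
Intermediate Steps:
N(y) = 5*y²
1/N(35) = 1/(5*35²) = 1/(5*1225) = 1/6125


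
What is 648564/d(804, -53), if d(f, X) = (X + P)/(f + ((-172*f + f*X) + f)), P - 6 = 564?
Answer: -116282336688/517 ≈ -2.2492e+8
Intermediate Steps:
P = 570 (P = 6 + 564 = 570)
d(f, X) = (570 + X)/(-170*f + X*f) (d(f, X) = (X + 570)/(f + ((-172*f + f*X) + f)) = (570 + X)/(f + ((-172*f + X*f) + f)) = (570 + X)/(f + (-171*f + X*f)) = (570 + X)/(-170*f + X*f))
648564/d(804, -53) = 648564/(((570 - 53)/(804*(-170 - 53)))) = 648564/(((1/804)*517/(-223))) = 648564/(((1/804)*(-1/223)*517)) = 648564/(-517/179292) = 648564*(-179292/517) = -116282336688/517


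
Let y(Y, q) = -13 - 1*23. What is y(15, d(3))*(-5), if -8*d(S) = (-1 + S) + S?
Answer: 180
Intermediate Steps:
d(S) = 1/8 - S/4 (d(S) = -((-1 + S) + S)/8 = -(-1 + 2*S)/8 = 1/8 - S/4)
y(Y, q) = -36 (y(Y, q) = -13 - 23 = -36)
y(15, d(3))*(-5) = -36*(-5) = 180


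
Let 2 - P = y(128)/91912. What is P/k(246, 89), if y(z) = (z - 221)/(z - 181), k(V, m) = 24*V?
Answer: 9742579/28760367744 ≈ 0.00033875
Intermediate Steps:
y(z) = (-221 + z)/(-181 + z)
P = 9742579/4871336 (P = 2 - (-221 + 128)/(-181 + 128)/91912 = 2 - -93/(-53)/91912 = 2 - (-1/53*(-93))/91912 = 2 - 93/(53*91912) = 2 - 1*93/4871336 = 2 - 93/4871336 = 9742579/4871336 ≈ 2.0000)
P/k(246, 89) = 9742579/(4871336*((24*246))) = (9742579/4871336)/5904 = (9742579/4871336)*(1/5904) = 9742579/28760367744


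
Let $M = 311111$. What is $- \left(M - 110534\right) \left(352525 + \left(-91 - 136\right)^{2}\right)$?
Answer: $-81043939158$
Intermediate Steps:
$- \left(M - 110534\right) \left(352525 + \left(-91 - 136\right)^{2}\right) = - \left(311111 - 110534\right) \left(352525 + \left(-91 - 136\right)^{2}\right) = - 200577 \left(352525 + \left(-227\right)^{2}\right) = - 200577 \left(352525 + 51529\right) = - 200577 \cdot 404054 = \left(-1\right) 81043939158 = -81043939158$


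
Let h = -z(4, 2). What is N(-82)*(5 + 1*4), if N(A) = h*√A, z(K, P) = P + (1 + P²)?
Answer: -63*I*√82 ≈ -570.49*I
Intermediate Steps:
z(K, P) = 1 + P + P²
h = -7 (h = -(1 + 2 + 2²) = -(1 + 2 + 4) = -1*7 = -7)
N(A) = -7*√A
N(-82)*(5 + 1*4) = (-7*I*√82)*(5 + 1*4) = (-7*I*√82)*(5 + 4) = -7*I*√82*9 = -63*I*√82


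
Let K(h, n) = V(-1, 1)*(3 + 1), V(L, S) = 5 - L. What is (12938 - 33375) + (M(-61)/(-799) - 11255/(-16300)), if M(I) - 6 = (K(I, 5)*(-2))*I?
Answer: -53240837671/2604740 ≈ -20440.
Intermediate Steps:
K(h, n) = 24 (K(h, n) = (5 - 1*(-1))*(3 + 1) = (5 + 1)*4 = 6*4 = 24)
M(I) = 6 - 48*I (M(I) = 6 + (24*(-2))*I = 6 - 48*I)
(12938 - 33375) + (M(-61)/(-799) - 11255/(-16300)) = (12938 - 33375) + ((6 - 48*(-61))/(-799) - 11255/(-16300)) = -20437 + ((6 + 2928)*(-1/799) - 11255*(-1/16300)) = -20437 + (2934*(-1/799) + 2251/3260) = -20437 + (-2934/799 + 2251/3260) = -20437 - 7766291/2604740 = -53240837671/2604740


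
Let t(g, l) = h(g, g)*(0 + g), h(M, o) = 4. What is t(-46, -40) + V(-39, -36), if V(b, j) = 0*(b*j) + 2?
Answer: -182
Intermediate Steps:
t(g, l) = 4*g (t(g, l) = 4*(0 + g) = 4*g)
V(b, j) = 2 (V(b, j) = 0 + 2 = 2)
t(-46, -40) + V(-39, -36) = 4*(-46) + 2 = -184 + 2 = -182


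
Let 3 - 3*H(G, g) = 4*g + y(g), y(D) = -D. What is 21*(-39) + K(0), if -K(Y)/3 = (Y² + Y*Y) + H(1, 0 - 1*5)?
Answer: -837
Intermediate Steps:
H(G, g) = 1 - g (H(G, g) = 1 - (4*g - g)/3 = 1 - g)
K(Y) = -18 - 6*Y² (K(Y) = -3*((Y² + Y*Y) + (1 - (0 - 1*5))) = -3*((Y² + Y²) + (1 - (0 - 5))) = -3*(2*Y² + (1 - 1*(-5))) = -3*(2*Y² + (1 + 5)) = -3*(2*Y² + 6) = -3*(6 + 2*Y²) = -18 - 6*Y²)
21*(-39) + K(0) = 21*(-39) + (-18 - 6*0²) = -819 + (-18 - 6*0) = -819 + (-18 + 0) = -819 - 18 = -837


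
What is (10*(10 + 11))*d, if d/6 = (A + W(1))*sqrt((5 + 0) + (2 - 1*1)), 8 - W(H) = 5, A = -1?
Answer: 2520*sqrt(6) ≈ 6172.7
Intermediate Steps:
W(H) = 3 (W(H) = 8 - 1*5 = 8 - 5 = 3)
d = 12*sqrt(6) (d = 6*((-1 + 3)*sqrt((5 + 0) + (2 - 1*1))) = 6*(2*sqrt(5 + (2 - 1))) = 6*(2*sqrt(5 + 1)) = 6*(2*sqrt(6)) = 12*sqrt(6) ≈ 29.394)
(10*(10 + 11))*d = (10*(10 + 11))*(12*sqrt(6)) = (10*21)*(12*sqrt(6)) = 210*(12*sqrt(6)) = 2520*sqrt(6)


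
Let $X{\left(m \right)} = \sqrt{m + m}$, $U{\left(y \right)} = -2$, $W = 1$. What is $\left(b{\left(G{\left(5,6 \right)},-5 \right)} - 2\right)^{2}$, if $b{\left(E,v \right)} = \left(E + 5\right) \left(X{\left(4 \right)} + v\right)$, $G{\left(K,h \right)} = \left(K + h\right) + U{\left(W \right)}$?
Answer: $6752 - 4032 \sqrt{2} \approx 1049.9$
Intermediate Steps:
$X{\left(m \right)} = \sqrt{2} \sqrt{m}$ ($X{\left(m \right)} = \sqrt{2 m} = \sqrt{2} \sqrt{m}$)
$G{\left(K,h \right)} = -2 + K + h$ ($G{\left(K,h \right)} = \left(K + h\right) - 2 = -2 + K + h$)
$b{\left(E,v \right)} = \left(5 + E\right) \left(v + 2 \sqrt{2}\right)$ ($b{\left(E,v \right)} = \left(E + 5\right) \left(\sqrt{2} \sqrt{4} + v\right) = \left(5 + E\right) \left(\sqrt{2} \cdot 2 + v\right) = \left(5 + E\right) \left(2 \sqrt{2} + v\right) = \left(5 + E\right) \left(v + 2 \sqrt{2}\right)$)
$\left(b{\left(G{\left(5,6 \right)},-5 \right)} - 2\right)^{2} = \left(\left(5 \left(-5\right) + 10 \sqrt{2} + \left(-2 + 5 + 6\right) \left(-5\right) + 2 \left(-2 + 5 + 6\right) \sqrt{2}\right) - 2\right)^{2} = \left(\left(-25 + 10 \sqrt{2} + 9 \left(-5\right) + 2 \cdot 9 \sqrt{2}\right) - 2\right)^{2} = \left(\left(-25 + 10 \sqrt{2} - 45 + 18 \sqrt{2}\right) - 2\right)^{2} = \left(\left(-70 + 28 \sqrt{2}\right) - 2\right)^{2} = \left(-72 + 28 \sqrt{2}\right)^{2}$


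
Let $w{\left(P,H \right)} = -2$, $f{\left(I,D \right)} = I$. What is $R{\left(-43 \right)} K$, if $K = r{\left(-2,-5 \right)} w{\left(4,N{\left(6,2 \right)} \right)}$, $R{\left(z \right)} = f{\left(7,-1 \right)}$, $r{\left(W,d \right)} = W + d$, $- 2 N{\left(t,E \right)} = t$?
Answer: $98$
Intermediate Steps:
$N{\left(t,E \right)} = - \frac{t}{2}$
$R{\left(z \right)} = 7$
$K = 14$ ($K = \left(-2 - 5\right) \left(-2\right) = \left(-7\right) \left(-2\right) = 14$)
$R{\left(-43 \right)} K = 7 \cdot 14 = 98$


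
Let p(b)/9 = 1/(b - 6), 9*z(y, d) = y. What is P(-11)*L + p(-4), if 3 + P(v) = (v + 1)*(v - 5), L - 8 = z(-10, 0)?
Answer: 97259/90 ≈ 1080.7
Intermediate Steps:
z(y, d) = y/9
L = 62/9 (L = 8 + (1/9)*(-10) = 8 - 10/9 = 62/9 ≈ 6.8889)
P(v) = -3 + (1 + v)*(-5 + v) (P(v) = -3 + (v + 1)*(v - 5) = -3 + (1 + v)*(-5 + v))
p(b) = 9/(-6 + b) (p(b) = 9/(b - 6) = 9/(-6 + b))
P(-11)*L + p(-4) = (-8 + (-11)**2 - 4*(-11))*(62/9) + 9/(-6 - 4) = (-8 + 121 + 44)*(62/9) + 9/(-10) = 157*(62/9) + 9*(-1/10) = 9734/9 - 9/10 = 97259/90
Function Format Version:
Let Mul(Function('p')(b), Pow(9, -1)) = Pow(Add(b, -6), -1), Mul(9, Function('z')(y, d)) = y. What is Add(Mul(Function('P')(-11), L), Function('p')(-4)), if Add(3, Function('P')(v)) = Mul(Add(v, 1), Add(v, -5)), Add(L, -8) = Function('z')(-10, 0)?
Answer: Rational(97259, 90) ≈ 1080.7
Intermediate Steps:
Function('z')(y, d) = Mul(Rational(1, 9), y)
L = Rational(62, 9) (L = Add(8, Mul(Rational(1, 9), -10)) = Add(8, Rational(-10, 9)) = Rational(62, 9) ≈ 6.8889)
Function('P')(v) = Add(-3, Mul(Add(1, v), Add(-5, v))) (Function('P')(v) = Add(-3, Mul(Add(v, 1), Add(v, -5))) = Add(-3, Mul(Add(1, v), Add(-5, v))))
Function('p')(b) = Mul(9, Pow(Add(-6, b), -1)) (Function('p')(b) = Mul(9, Pow(Add(b, -6), -1)) = Mul(9, Pow(Add(-6, b), -1)))
Add(Mul(Function('P')(-11), L), Function('p')(-4)) = Add(Mul(Add(-8, Pow(-11, 2), Mul(-4, -11)), Rational(62, 9)), Mul(9, Pow(Add(-6, -4), -1))) = Add(Mul(Add(-8, 121, 44), Rational(62, 9)), Mul(9, Pow(-10, -1))) = Add(Mul(157, Rational(62, 9)), Mul(9, Rational(-1, 10))) = Add(Rational(9734, 9), Rational(-9, 10)) = Rational(97259, 90)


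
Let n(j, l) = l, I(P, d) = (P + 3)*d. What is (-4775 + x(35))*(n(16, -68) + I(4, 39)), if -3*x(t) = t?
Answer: -2943800/3 ≈ -9.8127e+5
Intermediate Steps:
I(P, d) = d*(3 + P) (I(P, d) = (3 + P)*d = d*(3 + P))
x(t) = -t/3
(-4775 + x(35))*(n(16, -68) + I(4, 39)) = (-4775 - ⅓*35)*(-68 + 39*(3 + 4)) = (-4775 - 35/3)*(-68 + 39*7) = -14360*(-68 + 273)/3 = -14360/3*205 = -2943800/3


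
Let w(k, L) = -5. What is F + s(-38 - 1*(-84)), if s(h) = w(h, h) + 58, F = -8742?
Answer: -8689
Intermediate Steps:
s(h) = 53 (s(h) = -5 + 58 = 53)
F + s(-38 - 1*(-84)) = -8742 + 53 = -8689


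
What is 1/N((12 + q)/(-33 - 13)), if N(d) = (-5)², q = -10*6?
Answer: 1/25 ≈ 0.040000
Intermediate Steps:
q = -60
N(d) = 25
1/N((12 + q)/(-33 - 13)) = 1/25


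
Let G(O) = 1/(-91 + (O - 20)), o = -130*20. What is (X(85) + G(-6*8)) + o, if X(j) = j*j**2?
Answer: 97232474/159 ≈ 6.1153e+5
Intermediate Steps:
o = -2600
G(O) = 1/(-111 + O) (G(O) = 1/(-91 + (-20 + O)) = 1/(-111 + O))
X(j) = j**3
(X(85) + G(-6*8)) + o = (85**3 + 1/(-111 - 6*8)) - 2600 = (614125 + 1/(-111 - 48)) - 2600 = (614125 + 1/(-159)) - 2600 = (614125 - 1/159) - 2600 = 97645874/159 - 2600 = 97232474/159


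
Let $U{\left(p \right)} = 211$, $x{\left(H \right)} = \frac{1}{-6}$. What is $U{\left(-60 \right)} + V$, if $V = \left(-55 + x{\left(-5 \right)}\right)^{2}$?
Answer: $\frac{117157}{36} \approx 3254.4$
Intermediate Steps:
$x{\left(H \right)} = - \frac{1}{6}$
$V = \frac{109561}{36}$ ($V = \left(-55 - \frac{1}{6}\right)^{2} = \left(- \frac{331}{6}\right)^{2} = \frac{109561}{36} \approx 3043.4$)
$U{\left(-60 \right)} + V = 211 + \frac{109561}{36} = \frac{117157}{36}$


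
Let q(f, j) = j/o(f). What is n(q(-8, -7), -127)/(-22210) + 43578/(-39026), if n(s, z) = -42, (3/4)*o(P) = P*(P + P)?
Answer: -241557072/216691865 ≈ -1.1147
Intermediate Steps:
o(P) = 8*P²/3 (o(P) = 4*(P*(P + P))/3 = 4*(P*(2*P))/3 = 4*(2*P²)/3 = 8*P²/3)
q(f, j) = 3*j/(8*f²) (q(f, j) = j/((8*f²/3)) = j*(3/(8*f²)) = 3*j/(8*f²))
n(q(-8, -7), -127)/(-22210) + 43578/(-39026) = -42/(-22210) + 43578/(-39026) = -42*(-1/22210) + 43578*(-1/39026) = 21/11105 - 21789/19513 = -241557072/216691865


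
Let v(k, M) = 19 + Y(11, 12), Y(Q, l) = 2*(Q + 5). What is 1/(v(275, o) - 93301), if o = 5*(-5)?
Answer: -1/93250 ≈ -1.0724e-5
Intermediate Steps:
Y(Q, l) = 10 + 2*Q (Y(Q, l) = 2*(5 + Q) = 10 + 2*Q)
o = -25
v(k, M) = 51 (v(k, M) = 19 + (10 + 2*11) = 19 + (10 + 22) = 19 + 32 = 51)
1/(v(275, o) - 93301) = 1/(51 - 93301) = 1/(-93250) = -1/93250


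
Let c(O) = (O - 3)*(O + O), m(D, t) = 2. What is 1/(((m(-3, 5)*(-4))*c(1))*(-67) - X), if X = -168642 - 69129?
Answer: 1/235627 ≈ 4.2440e-6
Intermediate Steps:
X = -237771
c(O) = 2*O*(-3 + O) (c(O) = (-3 + O)*(2*O) = 2*O*(-3 + O))
1/(((m(-3, 5)*(-4))*c(1))*(-67) - X) = 1/(((2*(-4))*(2*1*(-3 + 1)))*(-67) - 1*(-237771)) = 1/(-16*(-2)*(-67) + 237771) = 1/(-8*(-4)*(-67) + 237771) = 1/(32*(-67) + 237771) = 1/(-2144 + 237771) = 1/235627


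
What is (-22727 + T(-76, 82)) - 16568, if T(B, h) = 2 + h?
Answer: -39211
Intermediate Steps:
(-22727 + T(-76, 82)) - 16568 = (-22727 + (2 + 82)) - 16568 = (-22727 + 84) - 16568 = -22643 - 16568 = -39211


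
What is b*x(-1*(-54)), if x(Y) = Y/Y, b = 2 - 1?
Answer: 1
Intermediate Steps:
b = 1
x(Y) = 1
b*x(-1*(-54)) = 1*1 = 1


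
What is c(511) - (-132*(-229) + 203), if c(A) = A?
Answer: -29920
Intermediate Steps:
c(511) - (-132*(-229) + 203) = 511 - (-132*(-229) + 203) = 511 - (30228 + 203) = 511 - 1*30431 = 511 - 30431 = -29920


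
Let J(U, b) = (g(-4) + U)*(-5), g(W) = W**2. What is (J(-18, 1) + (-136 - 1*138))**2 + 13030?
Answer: 82726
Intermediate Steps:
J(U, b) = -80 - 5*U (J(U, b) = ((-4)**2 + U)*(-5) = (16 + U)*(-5) = -80 - 5*U)
(J(-18, 1) + (-136 - 1*138))**2 + 13030 = ((-80 - 5*(-18)) + (-136 - 1*138))**2 + 13030 = ((-80 + 90) + (-136 - 138))**2 + 13030 = (10 - 274)**2 + 13030 = (-264)**2 + 13030 = 69696 + 13030 = 82726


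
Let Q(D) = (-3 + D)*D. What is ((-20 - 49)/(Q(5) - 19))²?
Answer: 529/9 ≈ 58.778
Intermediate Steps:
Q(D) = D*(-3 + D)
((-20 - 49)/(Q(5) - 19))² = ((-20 - 49)/(5*(-3 + 5) - 19))² = (-69/(5*2 - 19))² = (-69/(10 - 19))² = (-69/(-9))² = (-69*(-⅑))² = (23/3)² = 529/9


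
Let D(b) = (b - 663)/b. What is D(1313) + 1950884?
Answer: 197039334/101 ≈ 1.9509e+6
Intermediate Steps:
D(b) = (-663 + b)/b
D(1313) + 1950884 = (-663 + 1313)/1313 + 1950884 = (1/1313)*650 + 1950884 = 50/101 + 1950884 = 197039334/101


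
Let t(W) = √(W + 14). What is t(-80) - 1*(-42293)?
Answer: 42293 + I*√66 ≈ 42293.0 + 8.124*I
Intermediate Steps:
t(W) = √(14 + W)
t(-80) - 1*(-42293) = √(14 - 80) - 1*(-42293) = √(-66) + 42293 = I*√66 + 42293 = 42293 + I*√66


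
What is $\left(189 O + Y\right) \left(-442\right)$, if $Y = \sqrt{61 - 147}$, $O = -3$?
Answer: $250614 - 442 i \sqrt{86} \approx 2.5061 \cdot 10^{5} - 4098.9 i$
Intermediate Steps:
$Y = i \sqrt{86}$ ($Y = \sqrt{-86} = i \sqrt{86} \approx 9.2736 i$)
$\left(189 O + Y\right) \left(-442\right) = \left(189 \left(-3\right) + i \sqrt{86}\right) \left(-442\right) = \left(-567 + i \sqrt{86}\right) \left(-442\right) = 250614 - 442 i \sqrt{86}$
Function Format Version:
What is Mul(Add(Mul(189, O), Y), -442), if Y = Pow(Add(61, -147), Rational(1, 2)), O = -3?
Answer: Add(250614, Mul(-442, I, Pow(86, Rational(1, 2)))) ≈ Add(2.5061e+5, Mul(-4098.9, I))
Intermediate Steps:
Y = Mul(I, Pow(86, Rational(1, 2))) (Y = Pow(-86, Rational(1, 2)) = Mul(I, Pow(86, Rational(1, 2))) ≈ Mul(9.2736, I))
Mul(Add(Mul(189, O), Y), -442) = Mul(Add(Mul(189, -3), Mul(I, Pow(86, Rational(1, 2)))), -442) = Mul(Add(-567, Mul(I, Pow(86, Rational(1, 2)))), -442) = Add(250614, Mul(-442, I, Pow(86, Rational(1, 2))))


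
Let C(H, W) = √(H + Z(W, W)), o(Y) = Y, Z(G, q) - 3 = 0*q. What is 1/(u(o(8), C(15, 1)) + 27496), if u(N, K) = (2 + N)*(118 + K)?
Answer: 7169/205577794 - 15*√2/411155588 ≈ 3.4821e-5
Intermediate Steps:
Z(G, q) = 3 (Z(G, q) = 3 + 0*q = 3 + 0 = 3)
C(H, W) = √(3 + H) (C(H, W) = √(H + 3) = √(3 + H))
1/(u(o(8), C(15, 1)) + 27496) = 1/((236 + 2*√(3 + 15) + 118*8 + √(3 + 15)*8) + 27496) = 1/((236 + 2*√18 + 944 + √18*8) + 27496) = 1/((236 + 2*(3*√2) + 944 + (3*√2)*8) + 27496) = 1/((236 + 6*√2 + 944 + 24*√2) + 27496) = 1/((1180 + 30*√2) + 27496) = 1/(28676 + 30*√2)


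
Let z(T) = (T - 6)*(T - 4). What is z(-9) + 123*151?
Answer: 18768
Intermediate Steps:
z(T) = (-6 + T)*(-4 + T)
z(-9) + 123*151 = (24 + (-9)**2 - 10*(-9)) + 123*151 = (24 + 81 + 90) + 18573 = 195 + 18573 = 18768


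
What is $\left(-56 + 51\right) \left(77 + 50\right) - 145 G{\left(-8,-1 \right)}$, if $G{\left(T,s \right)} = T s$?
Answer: $-1795$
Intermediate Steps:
$\left(-56 + 51\right) \left(77 + 50\right) - 145 G{\left(-8,-1 \right)} = \left(-56 + 51\right) \left(77 + 50\right) - 145 \left(\left(-8\right) \left(-1\right)\right) = \left(-5\right) 127 - 1160 = -635 - 1160 = -1795$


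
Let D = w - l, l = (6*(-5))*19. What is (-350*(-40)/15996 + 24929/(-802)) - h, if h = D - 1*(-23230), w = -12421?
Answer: -36591590113/3207198 ≈ -11409.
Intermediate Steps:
l = -570 (l = -30*19 = -570)
D = -11851 (D = -12421 - 1*(-570) = -12421 + 570 = -11851)
h = 11379 (h = -11851 - 1*(-23230) = -11851 + 23230 = 11379)
(-350*(-40)/15996 + 24929/(-802)) - h = (-350*(-40)/15996 + 24929/(-802)) - 1*11379 = (14000*(1/15996) + 24929*(-1/802)) - 11379 = (3500/3999 - 24929/802) - 11379 = -96884071/3207198 - 11379 = -36591590113/3207198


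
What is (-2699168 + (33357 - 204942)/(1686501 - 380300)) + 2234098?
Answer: -607475070655/1306201 ≈ -4.6507e+5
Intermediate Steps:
(-2699168 + (33357 - 204942)/(1686501 - 380300)) + 2234098 = (-2699168 - 171585/1306201) + 2234098 = -3525656112353/1306201 + 2234098 = -607475070655/1306201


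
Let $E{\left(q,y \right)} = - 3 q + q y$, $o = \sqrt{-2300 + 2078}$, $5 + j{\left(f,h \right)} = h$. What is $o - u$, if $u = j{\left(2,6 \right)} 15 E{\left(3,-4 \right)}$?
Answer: $315 + i \sqrt{222} \approx 315.0 + 14.9 i$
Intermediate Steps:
$j{\left(f,h \right)} = -5 + h$
$o = i \sqrt{222}$ ($o = \sqrt{-222} = i \sqrt{222} \approx 14.9 i$)
$u = -315$ ($u = \left(-5 + 6\right) 15 \cdot 3 \left(-3 - 4\right) = 1 \cdot 15 \cdot 3 \left(-7\right) = 15 \left(-21\right) = -315$)
$o - u = i \sqrt{222} - -315 = i \sqrt{222} + 315 = 315 + i \sqrt{222}$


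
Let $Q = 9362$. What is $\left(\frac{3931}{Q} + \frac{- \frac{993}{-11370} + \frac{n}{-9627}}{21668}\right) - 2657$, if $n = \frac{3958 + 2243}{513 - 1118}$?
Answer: $- \frac{79305750126463783715}{29852572454814296} \approx -2656.6$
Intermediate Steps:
$n = - \frac{6201}{605}$ ($n = \frac{6201}{-605} = 6201 \left(- \frac{1}{605}\right) = - \frac{6201}{605} \approx -10.25$)
$\left(\frac{3931}{Q} + \frac{- \frac{993}{-11370} + \frac{n}{-9627}}{21668}\right) - 2657 = \left(\frac{3931}{9362} + \frac{- \frac{993}{-11370} - \frac{6201}{605 \left(-9627\right)}}{21668}\right) - 2657 = \left(3931 \cdot \frac{1}{9362} + \left(\left(-993\right) \left(- \frac{1}{11370}\right) - - \frac{2067}{1941445}\right) \frac{1}{21668}\right) - 2657 = \left(\frac{3931}{9362} + \left(\frac{331}{3790} + \frac{2067}{1941445}\right) \frac{1}{21668}\right) - 2657 = \left(\frac{3931}{9362} + \frac{26018089}{294323062} \cdot \frac{1}{21668}\right) - 2657 = \left(\frac{3931}{9362} + \frac{26018089}{6377392107416}\right) - 2657 = \frac{12534885977800757}{29852572454814296} - 2657 = - \frac{79305750126463783715}{29852572454814296}$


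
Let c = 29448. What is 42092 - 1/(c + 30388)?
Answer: 2518616911/59836 ≈ 42092.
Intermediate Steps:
42092 - 1/(c + 30388) = 42092 - 1/(29448 + 30388) = 42092 - 1/59836 = 2518616911/59836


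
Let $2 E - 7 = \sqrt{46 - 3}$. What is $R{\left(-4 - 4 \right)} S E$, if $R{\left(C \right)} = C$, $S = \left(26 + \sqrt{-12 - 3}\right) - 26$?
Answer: $4 i \sqrt{15} \left(-7 - \sqrt{43}\right) \approx - 210.03 i$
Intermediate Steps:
$S = i \sqrt{15}$ ($S = \left(26 + \sqrt{-15}\right) - 26 = \left(26 + i \sqrt{15}\right) - 26 = i \sqrt{15} \approx 3.873 i$)
$E = \frac{7}{2} + \frac{\sqrt{43}}{2}$ ($E = \frac{7}{2} + \frac{\sqrt{46 - 3}}{2} = \frac{7}{2} + \frac{\sqrt{43}}{2} \approx 6.7787$)
$R{\left(-4 - 4 \right)} S E = \left(-4 - 4\right) i \sqrt{15} \left(\frac{7}{2} + \frac{\sqrt{43}}{2}\right) = - 8 i \sqrt{15} \left(\frac{7}{2} + \frac{\sqrt{43}}{2}\right)$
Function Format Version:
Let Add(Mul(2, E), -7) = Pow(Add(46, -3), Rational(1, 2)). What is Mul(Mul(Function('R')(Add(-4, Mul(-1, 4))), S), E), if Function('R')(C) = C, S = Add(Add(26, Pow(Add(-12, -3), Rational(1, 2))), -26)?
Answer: Mul(4, I, Pow(15, Rational(1, 2)), Add(-7, Mul(-1, Pow(43, Rational(1, 2))))) ≈ Mul(-210.03, I)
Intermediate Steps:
S = Mul(I, Pow(15, Rational(1, 2))) (S = Add(Add(26, Pow(-15, Rational(1, 2))), -26) = Add(Add(26, Mul(I, Pow(15, Rational(1, 2)))), -26) = Mul(I, Pow(15, Rational(1, 2))) ≈ Mul(3.8730, I))
E = Add(Rational(7, 2), Mul(Rational(1, 2), Pow(43, Rational(1, 2)))) (E = Add(Rational(7, 2), Mul(Rational(1, 2), Pow(Add(46, -3), Rational(1, 2)))) = Add(Rational(7, 2), Mul(Rational(1, 2), Pow(43, Rational(1, 2)))) ≈ 6.7787)
Mul(Mul(Function('R')(Add(-4, Mul(-1, 4))), S), E) = Mul(Mul(Add(-4, Mul(-1, 4)), Mul(I, Pow(15, Rational(1, 2)))), Add(Rational(7, 2), Mul(Rational(1, 2), Pow(43, Rational(1, 2))))) = Mul(Mul(Add(-4, -4), Mul(I, Pow(15, Rational(1, 2)))), Add(Rational(7, 2), Mul(Rational(1, 2), Pow(43, Rational(1, 2))))) = Mul(Mul(-8, Mul(I, Pow(15, Rational(1, 2)))), Add(Rational(7, 2), Mul(Rational(1, 2), Pow(43, Rational(1, 2))))) = Mul(Mul(-8, I, Pow(15, Rational(1, 2))), Add(Rational(7, 2), Mul(Rational(1, 2), Pow(43, Rational(1, 2))))) = Mul(-8, I, Pow(15, Rational(1, 2)), Add(Rational(7, 2), Mul(Rational(1, 2), Pow(43, Rational(1, 2)))))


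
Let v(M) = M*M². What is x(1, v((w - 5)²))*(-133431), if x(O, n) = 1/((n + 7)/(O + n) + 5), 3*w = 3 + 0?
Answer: -182222269/8196 ≈ -22233.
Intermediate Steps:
w = 1 (w = (3 + 0)/3 = (⅓)*3 = 1)
v(M) = M³
x(O, n) = 1/(5 + (7 + n)/(O + n)) (x(O, n) = 1/((7 + n)/(O + n) + 5) = 1/(5 + (7 + n)/(O + n)))
x(1, v((w - 5)²))*(-133431) = ((1 + ((1 - 5)²)³)/(7 + 5*1 + 6*((1 - 5)²)³))*(-133431) = ((1 + ((-4)²)³)/(7 + 5 + 6*((-4)²)³))*(-133431) = ((1 + 16³)/(7 + 5 + 6*16³))*(-133431) = ((1 + 4096)/(7 + 5 + 6*4096))*(-133431) = (4097/(7 + 5 + 24576))*(-133431) = (4097/24588)*(-133431) = -182222269/8196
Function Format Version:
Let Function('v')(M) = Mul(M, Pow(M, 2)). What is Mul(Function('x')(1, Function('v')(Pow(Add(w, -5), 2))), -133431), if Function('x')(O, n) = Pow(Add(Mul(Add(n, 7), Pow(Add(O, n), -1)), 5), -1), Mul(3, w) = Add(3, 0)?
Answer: Rational(-182222269, 8196) ≈ -22233.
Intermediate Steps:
w = 1 (w = Mul(Rational(1, 3), Add(3, 0)) = Mul(Rational(1, 3), 3) = 1)
Function('v')(M) = Pow(M, 3)
Function('x')(O, n) = Pow(Add(5, Mul(Pow(Add(O, n), -1), Add(7, n))), -1) (Function('x')(O, n) = Pow(Add(Mul(Add(7, n), Pow(Add(O, n), -1)), 5), -1) = Pow(Add(Mul(Pow(Add(O, n), -1), Add(7, n)), 5), -1) = Pow(Add(5, Mul(Pow(Add(O, n), -1), Add(7, n))), -1))
Mul(Function('x')(1, Function('v')(Pow(Add(w, -5), 2))), -133431) = Mul(Mul(Pow(Add(7, Mul(5, 1), Mul(6, Pow(Pow(Add(1, -5), 2), 3))), -1), Add(1, Pow(Pow(Add(1, -5), 2), 3))), -133431) = Mul(Mul(Pow(Add(7, 5, Mul(6, Pow(Pow(-4, 2), 3))), -1), Add(1, Pow(Pow(-4, 2), 3))), -133431) = Mul(Mul(Pow(Add(7, 5, Mul(6, Pow(16, 3))), -1), Add(1, Pow(16, 3))), -133431) = Mul(Mul(Pow(Add(7, 5, Mul(6, 4096)), -1), Add(1, 4096)), -133431) = Mul(Mul(Pow(Add(7, 5, 24576), -1), 4097), -133431) = Mul(Mul(Pow(24588, -1), 4097), -133431) = Mul(Mul(Rational(1, 24588), 4097), -133431) = Mul(Rational(4097, 24588), -133431) = Rational(-182222269, 8196)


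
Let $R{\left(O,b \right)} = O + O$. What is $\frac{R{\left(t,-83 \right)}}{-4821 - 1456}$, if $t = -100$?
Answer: $\frac{200}{6277} \approx 0.031862$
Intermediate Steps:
$R{\left(O,b \right)} = 2 O$
$\frac{R{\left(t,-83 \right)}}{-4821 - 1456} = \frac{2 \left(-100\right)}{-4821 - 1456} = - \frac{200}{-6277} = \left(-200\right) \left(- \frac{1}{6277}\right) = \frac{200}{6277}$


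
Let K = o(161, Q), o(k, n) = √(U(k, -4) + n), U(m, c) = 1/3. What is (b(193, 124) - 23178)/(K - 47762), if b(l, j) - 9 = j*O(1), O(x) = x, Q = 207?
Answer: 330202587/684362531 + 4609*√1866/1368725062 ≈ 0.48264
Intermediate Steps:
U(m, c) = ⅓
o(k, n) = √(⅓ + n)
K = √1866/3 (K = √(3 + 9*207)/3 = √(3 + 1863)/3 = √1866/3 ≈ 14.399)
b(l, j) = 9 + j (b(l, j) = 9 + j*1 = 9 + j)
(b(193, 124) - 23178)/(K - 47762) = ((9 + 124) - 23178)/(√1866/3 - 47762) = (133 - 23178)/(-47762 + √1866/3) = -23045/(-47762 + √1866/3)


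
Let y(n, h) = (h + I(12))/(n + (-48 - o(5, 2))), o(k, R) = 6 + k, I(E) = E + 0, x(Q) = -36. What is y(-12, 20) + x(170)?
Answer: -2588/71 ≈ -36.451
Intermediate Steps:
I(E) = E
y(n, h) = (12 + h)/(-59 + n) (y(n, h) = (h + 12)/(n + (-48 - (6 + 5))) = (12 + h)/(n + (-48 - 1*11)) = (12 + h)/(n + (-48 - 11)) = (12 + h)/(n - 59) = (12 + h)/(-59 + n))
y(-12, 20) + x(170) = (12 + 20)/(-59 - 12) - 36 = 32/(-71) - 36 = -1/71*32 - 36 = -32/71 - 36 = -2588/71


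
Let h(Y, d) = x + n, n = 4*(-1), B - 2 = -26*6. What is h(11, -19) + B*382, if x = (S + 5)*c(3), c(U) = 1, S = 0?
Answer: -58827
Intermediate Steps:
B = -154 (B = 2 - 26*6 = 2 - 156 = -154)
n = -4
x = 5 (x = (0 + 5)*1 = 5*1 = 5)
h(Y, d) = 1 (h(Y, d) = 5 - 4 = 1)
h(11, -19) + B*382 = 1 - 154*382 = 1 - 58828 = -58827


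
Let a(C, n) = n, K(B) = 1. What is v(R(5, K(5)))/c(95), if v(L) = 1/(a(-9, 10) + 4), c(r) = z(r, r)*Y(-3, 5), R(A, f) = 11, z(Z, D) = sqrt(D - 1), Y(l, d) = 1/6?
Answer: 3*sqrt(94)/658 ≈ 0.044204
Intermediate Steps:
Y(l, d) = 1/6
z(Z, D) = sqrt(-1 + D)
c(r) = sqrt(-1 + r)/6 (c(r) = sqrt(-1 + r)*(1/6) = sqrt(-1 + r)/6)
v(L) = 1/14 (v(L) = 1/(10 + 4) = 1/14)
v(R(5, K(5)))/c(95) = 1/(14*((sqrt(-1 + 95)/6))) = 1/(14*((sqrt(94)/6))) = (3*sqrt(94)/47)/14 = 3*sqrt(94)/658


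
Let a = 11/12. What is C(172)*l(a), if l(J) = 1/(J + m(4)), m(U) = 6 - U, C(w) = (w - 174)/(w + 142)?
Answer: -12/5495 ≈ -0.0021838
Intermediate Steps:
C(w) = (-174 + w)/(142 + w)
a = 11/12 (a = 11*(1/12) = 11/12 ≈ 0.91667)
l(J) = 1/(2 + J) (l(J) = 1/(J + (6 - 1*4)) = 1/(J + (6 - 4)) = 1/(J + 2) = 1/(2 + J))
C(172)*l(a) = ((-174 + 172)/(142 + 172))/(2 + 11/12) = (-2/314)/(35/12) = ((1/314)*(-2))*(12/35) = -1/157*12/35 = -12/5495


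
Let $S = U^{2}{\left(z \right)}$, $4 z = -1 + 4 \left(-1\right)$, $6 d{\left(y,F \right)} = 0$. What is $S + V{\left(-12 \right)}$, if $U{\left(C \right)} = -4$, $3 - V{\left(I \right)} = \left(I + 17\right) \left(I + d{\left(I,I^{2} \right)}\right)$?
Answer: $79$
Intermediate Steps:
$d{\left(y,F \right)} = 0$ ($d{\left(y,F \right)} = \frac{1}{6} \cdot 0 = 0$)
$V{\left(I \right)} = 3 - I \left(17 + I\right)$ ($V{\left(I \right)} = 3 - \left(I + 17\right) \left(I + 0\right) = 3 - \left(17 + I\right) I = 3 - I \left(17 + I\right)$)
$z = - \frac{5}{4}$ ($z = \frac{-1 + 4 \left(-1\right)}{4} = \frac{-1 - 4}{4} = \frac{1}{4} \left(-5\right) = - \frac{5}{4} \approx -1.25$)
$S = 16$ ($S = \left(-4\right)^{2} = 16$)
$S + V{\left(-12 \right)} = 16 - -63 = 16 + \left(3 - 144 + 204\right) = 16 + 63 = 79$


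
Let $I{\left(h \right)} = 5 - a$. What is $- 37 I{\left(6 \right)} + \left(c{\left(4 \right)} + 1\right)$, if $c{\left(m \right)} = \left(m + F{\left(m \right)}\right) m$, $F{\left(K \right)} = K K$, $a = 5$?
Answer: $81$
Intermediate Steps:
$F{\left(K \right)} = K^{2}$
$I{\left(h \right)} = 0$ ($I{\left(h \right)} = 5 - 5 = 0$)
$c{\left(m \right)} = m \left(m + m^{2}\right)$ ($c{\left(m \right)} = \left(m + m^{2}\right) m = m \left(m + m^{2}\right)$)
$- 37 I{\left(6 \right)} + \left(c{\left(4 \right)} + 1\right) = \left(-37\right) 0 + \left(4^{2} \left(1 + 4\right) + 1\right) = 0 + \left(16 \cdot 5 + 1\right) = 0 + \left(80 + 1\right) = 0 + 81 = 81$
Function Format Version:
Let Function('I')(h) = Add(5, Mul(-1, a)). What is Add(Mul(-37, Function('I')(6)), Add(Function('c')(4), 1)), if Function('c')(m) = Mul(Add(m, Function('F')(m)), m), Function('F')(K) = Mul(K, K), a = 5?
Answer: 81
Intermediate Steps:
Function('F')(K) = Pow(K, 2)
Function('I')(h) = 0 (Function('I')(h) = Add(5, Mul(-1, 5)) = Add(5, -5) = 0)
Function('c')(m) = Mul(m, Add(m, Pow(m, 2))) (Function('c')(m) = Mul(Add(m, Pow(m, 2)), m) = Mul(m, Add(m, Pow(m, 2))))
Add(Mul(-37, Function('I')(6)), Add(Function('c')(4), 1)) = Add(Mul(-37, 0), Add(Mul(Pow(4, 2), Add(1, 4)), 1)) = Add(0, Add(Mul(16, 5), 1)) = Add(0, Add(80, 1)) = Add(0, 81) = 81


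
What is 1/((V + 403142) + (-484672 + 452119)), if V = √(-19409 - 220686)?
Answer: 370589/137336447016 - I*√240095/137336447016 ≈ 2.6984e-6 - 3.5678e-9*I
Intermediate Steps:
V = I*√240095 (V = √(-240095) = I*√240095 ≈ 490.0*I)
1/((V + 403142) + (-484672 + 452119)) = 1/((I*√240095 + 403142) + (-484672 + 452119)) = 1/((403142 + I*√240095) - 32553) = 1/(370589 + I*√240095)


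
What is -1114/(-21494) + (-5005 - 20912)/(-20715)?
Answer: 96689418/74208035 ≈ 1.3029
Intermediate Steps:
-1114/(-21494) + (-5005 - 20912)/(-20715) = -1114*(-1/21494) - 25917*(-1/20715) = 557/10747 + 8639/6905 = 96689418/74208035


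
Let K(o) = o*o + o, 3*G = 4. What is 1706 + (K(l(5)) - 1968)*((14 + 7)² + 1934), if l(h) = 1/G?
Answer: -74706829/16 ≈ -4.6692e+6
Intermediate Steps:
G = 4/3 (G = (⅓)*4 = 4/3 ≈ 1.3333)
l(h) = ¾ (l(h) = 1/(4/3) = ¾)
K(o) = o + o² (K(o) = o² + o = o + o²)
1706 + (K(l(5)) - 1968)*((14 + 7)² + 1934) = 1706 + (3*(1 + ¾)/4 - 1968)*((14 + 7)² + 1934) = 1706 + ((¾)*(7/4) - 1968)*(21² + 1934) = 1706 + (21/16 - 1968)*(441 + 1934) = 1706 - 31467/16*2375 = 1706 - 74734125/16 = -74706829/16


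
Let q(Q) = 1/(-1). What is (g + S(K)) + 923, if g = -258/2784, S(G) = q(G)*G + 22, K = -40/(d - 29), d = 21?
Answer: 436117/464 ≈ 939.91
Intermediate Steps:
q(Q) = -1
K = 5 (K = -40/(21 - 29) = -40/(-8) = -40*(-⅛) = 5)
S(G) = 22 - G (S(G) = -G + 22 = 22 - G)
g = -43/464 (g = -258*1/2784 = -43/464 ≈ -0.092672)
(g + S(K)) + 923 = (-43/464 + (22 - 1*5)) + 923 = (-43/464 + (22 - 5)) + 923 = (-43/464 + 17) + 923 = 7845/464 + 923 = 436117/464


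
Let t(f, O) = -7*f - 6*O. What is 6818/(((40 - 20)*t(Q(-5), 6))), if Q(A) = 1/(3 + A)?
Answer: -3409/325 ≈ -10.489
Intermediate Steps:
6818/(((40 - 20)*t(Q(-5), 6))) = 6818/(((40 - 20)*(-7/(3 - 5) - 6*6))) = 6818/((20*(-7/(-2) - 36))) = 6818/((20*(-7*(-½) - 36))) = 6818/((20*(7/2 - 36))) = 6818/((20*(-65/2))) = 6818/(-650) = 6818*(-1/650) = -3409/325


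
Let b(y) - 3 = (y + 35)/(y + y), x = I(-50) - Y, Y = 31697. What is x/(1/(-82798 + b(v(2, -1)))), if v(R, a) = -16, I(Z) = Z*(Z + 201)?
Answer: 103983317373/32 ≈ 3.2495e+9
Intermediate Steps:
I(Z) = Z*(201 + Z)
x = -39247 (x = -50*(201 - 50) - 1*31697 = -50*151 - 31697 = -7550 - 31697 = -39247)
b(y) = 3 + (35 + y)/(2*y) (b(y) = 3 + (y + 35)/(y + y) = 3 + (35 + y)/((2*y)) = 3 + (35 + y)*(1/(2*y)) = 3 + (35 + y)/(2*y))
x/(1/(-82798 + b(v(2, -1)))) = -39247/(1/(-82798 + (7/2)*(5 - 16)/(-16))) = -39247/(1/(-82798 + (7/2)*(-1/16)*(-11))) = -39247/(1/(-82798 + 77/32)) = -39247/(1/(-2649459/32)) = -39247/(-32/2649459) = -39247*(-2649459/32) = 103983317373/32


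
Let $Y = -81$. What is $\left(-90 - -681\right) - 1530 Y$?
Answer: $124521$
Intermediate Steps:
$\left(-90 - -681\right) - 1530 Y = \left(-90 - -681\right) - -123930 = \left(-90 + 681\right) + 123930 = 591 + 123930 = 124521$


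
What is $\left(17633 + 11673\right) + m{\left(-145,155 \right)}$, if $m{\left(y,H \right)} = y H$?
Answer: $6831$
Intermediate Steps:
$m{\left(y,H \right)} = H y$
$\left(17633 + 11673\right) + m{\left(-145,155 \right)} = \left(17633 + 11673\right) + 155 \left(-145\right) = 29306 - 22475 = 6831$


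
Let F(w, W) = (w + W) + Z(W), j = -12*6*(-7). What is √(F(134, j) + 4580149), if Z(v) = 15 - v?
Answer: 3*√508922 ≈ 2140.2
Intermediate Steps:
j = 504 (j = -72*(-7) = 504)
F(w, W) = 15 + w (F(w, W) = (w + W) + (15 - W) = (W + w) + (15 - W) = 15 + w)
√(F(134, j) + 4580149) = √((15 + 134) + 4580149) = √(149 + 4580149) = √4580298 = 3*√508922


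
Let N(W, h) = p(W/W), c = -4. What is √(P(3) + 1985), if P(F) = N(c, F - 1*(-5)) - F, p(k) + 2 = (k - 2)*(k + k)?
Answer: √1978 ≈ 44.475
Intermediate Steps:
p(k) = -2 + 2*k*(-2 + k) (p(k) = -2 + (k - 2)*(k + k) = -2 + (-2 + k)*(2*k) = -2 + 2*k*(-2 + k))
N(W, h) = -4 (N(W, h) = -2 - 4*W/W + 2*(W/W)² = -2 - 4*1 + 2*1² = -2 - 4 + 2*1 = -2 - 4 + 2 = -4)
P(F) = -4 - F
√(P(3) + 1985) = √((-4 - 1*3) + 1985) = √((-4 - 3) + 1985) = √(-7 + 1985) = √1978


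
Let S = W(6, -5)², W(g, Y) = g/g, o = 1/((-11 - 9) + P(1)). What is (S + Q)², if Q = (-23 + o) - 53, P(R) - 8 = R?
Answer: 682276/121 ≈ 5638.6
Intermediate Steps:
P(R) = 8 + R
o = -1/11 (o = 1/((-11 - 9) + (8 + 1)) = 1/(-20 + 9) = 1/(-11) = -1/11 ≈ -0.090909)
W(g, Y) = 1
Q = -837/11 (Q = (-23 - 1/11) - 53 = -254/11 - 53 = -837/11 ≈ -76.091)
S = 1 (S = 1² = 1)
(S + Q)² = (1 - 837/11)² = (-826/11)² = 682276/121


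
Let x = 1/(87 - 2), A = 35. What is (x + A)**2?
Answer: 8856576/7225 ≈ 1225.8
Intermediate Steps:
x = 1/85 ≈ 0.011765
(x + A)**2 = (1/85 + 35)**2 = (2976/85)**2 = 8856576/7225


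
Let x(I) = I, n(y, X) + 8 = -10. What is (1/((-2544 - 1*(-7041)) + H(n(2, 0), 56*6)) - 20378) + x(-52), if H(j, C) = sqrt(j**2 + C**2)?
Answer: -136947661591/6703263 - 2*sqrt(3145)/6703263 ≈ -20430.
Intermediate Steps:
n(y, X) = -18 (n(y, X) = -8 - 10 = -18)
H(j, C) = sqrt(C**2 + j**2)
(1/((-2544 - 1*(-7041)) + H(n(2, 0), 56*6)) - 20378) + x(-52) = (1/((-2544 - 1*(-7041)) + sqrt((56*6)**2 + (-18)**2)) - 20378) - 52 = (1/((-2544 + 7041) + sqrt(336**2 + 324)) - 20378) - 52 = (1/(4497 + sqrt(112896 + 324)) - 20378) - 52 = (1/(4497 + sqrt(113220)) - 20378) - 52 = (1/(4497 + 6*sqrt(3145)) - 20378) - 52 = (-20378 + 1/(4497 + 6*sqrt(3145))) - 52 = -20430 + 1/(4497 + 6*sqrt(3145))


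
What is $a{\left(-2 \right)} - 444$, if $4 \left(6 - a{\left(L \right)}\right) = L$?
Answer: $- \frac{875}{2} \approx -437.5$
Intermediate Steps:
$a{\left(L \right)} = 6 - \frac{L}{4}$
$a{\left(-2 \right)} - 444 = \left(6 - - \frac{1}{2}\right) - 444 = \left(6 + \frac{1}{2}\right) - 444 = \frac{13}{2} - 444 = - \frac{875}{2}$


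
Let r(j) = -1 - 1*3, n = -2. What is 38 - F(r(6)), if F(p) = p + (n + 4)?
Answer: 40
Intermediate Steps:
r(j) = -4 (r(j) = -1 - 3 = -4)
F(p) = 2 + p (F(p) = p + (-2 + 4) = p + 2 = 2 + p)
38 - F(r(6)) = 38 - (2 - 4) = 38 - 1*(-2) = 38 + 2 = 40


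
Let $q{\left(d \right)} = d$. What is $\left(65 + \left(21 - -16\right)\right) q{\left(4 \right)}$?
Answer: $408$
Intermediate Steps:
$\left(65 + \left(21 - -16\right)\right) q{\left(4 \right)} = \left(65 + \left(21 - -16\right)\right) 4 = \left(65 + \left(21 + 16\right)\right) 4 = \left(65 + 37\right) 4 = 102 \cdot 4 = 408$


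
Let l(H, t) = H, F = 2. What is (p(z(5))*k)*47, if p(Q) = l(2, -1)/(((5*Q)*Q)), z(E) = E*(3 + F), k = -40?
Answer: -752/625 ≈ -1.2032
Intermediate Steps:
z(E) = 5*E (z(E) = E*(3 + 2) = E*5 = 5*E)
p(Q) = 2/(5*Q²) (p(Q) = 2/(((5*Q)*Q)) = 2/((5*Q²)) = 2*(1/(5*Q²)) = 2/(5*Q²))
(p(z(5))*k)*47 = ((2/(5*(5*5)²))*(-40))*47 = (((⅖)/25²)*(-40))*47 = (((⅖)*(1/625))*(-40))*47 = ((2/3125)*(-40))*47 = -16/625*47 = -752/625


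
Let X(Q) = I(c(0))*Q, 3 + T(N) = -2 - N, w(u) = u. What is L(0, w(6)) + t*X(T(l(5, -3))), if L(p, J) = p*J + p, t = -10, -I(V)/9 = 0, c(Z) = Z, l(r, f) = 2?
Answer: 0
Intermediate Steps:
I(V) = 0 (I(V) = -9*0 = 0)
T(N) = -5 - N (T(N) = -3 + (-2 - N) = -5 - N)
L(p, J) = p + J*p (L(p, J) = J*p + p = p + J*p)
X(Q) = 0 (X(Q) = 0*Q = 0)
L(0, w(6)) + t*X(T(l(5, -3))) = 0*(1 + 6) - 10*0 = 0*7 + 0 = 0 + 0 = 0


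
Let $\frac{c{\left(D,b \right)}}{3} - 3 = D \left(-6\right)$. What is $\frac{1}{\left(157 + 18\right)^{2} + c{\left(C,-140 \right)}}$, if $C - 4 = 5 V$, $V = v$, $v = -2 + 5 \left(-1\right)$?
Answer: $\frac{1}{31192} \approx 3.2059 \cdot 10^{-5}$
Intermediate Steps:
$v = -7$ ($v = -2 - 5 = -7$)
$V = -7$
$C = -31$ ($C = 4 + 5 \left(-7\right) = 4 - 35 = -31$)
$c{\left(D,b \right)} = 9 - 18 D$ ($c{\left(D,b \right)} = 9 + 3 D \left(-6\right) = 9 + 3 \left(- 6 D\right) = 9 - 18 D$)
$\frac{1}{\left(157 + 18\right)^{2} + c{\left(C,-140 \right)}} = \frac{1}{\left(157 + 18\right)^{2} + \left(9 - -558\right)} = \frac{1}{175^{2} + \left(9 + 558\right)} = \frac{1}{30625 + 567} = \frac{1}{31192}$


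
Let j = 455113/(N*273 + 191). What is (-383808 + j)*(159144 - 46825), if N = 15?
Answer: -184713759366025/4286 ≈ -4.3097e+10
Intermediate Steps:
j = 455113/4286 (j = 455113/(15*273 + 191) = 455113/(4095 + 191) = 455113/4286 ≈ 106.19)
(-383808 + j)*(159144 - 46825) = (-383808 + 455113/4286)*(159144 - 46825) = -1644545975/4286*112319 = -184713759366025/4286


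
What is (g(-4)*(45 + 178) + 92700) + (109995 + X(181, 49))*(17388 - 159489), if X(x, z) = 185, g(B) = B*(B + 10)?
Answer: -15656600832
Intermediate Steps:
g(B) = B*(10 + B)
(g(-4)*(45 + 178) + 92700) + (109995 + X(181, 49))*(17388 - 159489) = ((-4*(10 - 4))*(45 + 178) + 92700) + (109995 + 185)*(17388 - 159489) = (-4*6*223 + 92700) + 110180*(-142101) = (-24*223 + 92700) - 15656688180 = (-5352 + 92700) - 15656688180 = 87348 - 15656688180 = -15656600832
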